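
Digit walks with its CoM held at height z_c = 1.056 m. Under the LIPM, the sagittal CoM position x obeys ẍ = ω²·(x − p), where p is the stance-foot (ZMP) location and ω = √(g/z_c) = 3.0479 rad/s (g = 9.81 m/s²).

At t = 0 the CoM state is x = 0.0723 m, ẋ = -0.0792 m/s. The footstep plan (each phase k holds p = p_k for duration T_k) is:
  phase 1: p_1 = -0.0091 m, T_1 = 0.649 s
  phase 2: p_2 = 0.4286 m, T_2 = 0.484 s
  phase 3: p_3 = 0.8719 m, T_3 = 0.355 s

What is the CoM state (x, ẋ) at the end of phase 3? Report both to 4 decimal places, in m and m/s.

phase 1: p=-0.0091, T=0.649, ωT=1.978087, cosh=3.683618, sinh=3.545284; start (x,ẋ)=(0.072300, -0.079200) → end (x,ẋ)=(0.198622, 0.587839)
phase 2: p=0.4286, T=0.484, ωT=1.475184, cosh=2.300288, sinh=2.071551; start (x,ẋ)=(0.198622, 0.587839) → end (x,ẋ)=(0.299118, -0.099855)
phase 3: p=0.8719, T=0.355, ωT=1.082004, cosh=1.644752, sinh=1.305836; start (x,ẋ)=(0.299118, -0.099855) → end (x,ẋ)=(-0.112966, -2.443943)

x = -0.1130, ẋ = -2.4439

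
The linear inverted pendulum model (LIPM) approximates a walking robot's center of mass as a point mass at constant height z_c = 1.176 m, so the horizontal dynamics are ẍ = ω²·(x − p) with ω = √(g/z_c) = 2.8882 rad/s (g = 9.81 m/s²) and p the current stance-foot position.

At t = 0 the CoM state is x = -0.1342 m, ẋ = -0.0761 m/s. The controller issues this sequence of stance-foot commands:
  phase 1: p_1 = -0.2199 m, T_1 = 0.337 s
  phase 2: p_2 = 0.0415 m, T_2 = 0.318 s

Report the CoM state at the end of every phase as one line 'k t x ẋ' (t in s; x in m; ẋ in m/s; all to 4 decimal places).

1 0.3370 -0.1202 0.1657
2 0.6550 -0.1329 -0.2511

phase 1: p=-0.2199, T=0.337, ωT=0.973323, cosh=1.512276, sinh=1.134450; start (x,ẋ)=(-0.134200, -0.076100) → end (x,ẋ)=(-0.120189, 0.165714)
phase 2: p=0.0415, T=0.318, ωT=0.918448, cosh=1.452268, sinh=1.053130; start (x,ẋ)=(-0.120189, 0.165714) → end (x,ẋ)=(-0.132892, -0.251141)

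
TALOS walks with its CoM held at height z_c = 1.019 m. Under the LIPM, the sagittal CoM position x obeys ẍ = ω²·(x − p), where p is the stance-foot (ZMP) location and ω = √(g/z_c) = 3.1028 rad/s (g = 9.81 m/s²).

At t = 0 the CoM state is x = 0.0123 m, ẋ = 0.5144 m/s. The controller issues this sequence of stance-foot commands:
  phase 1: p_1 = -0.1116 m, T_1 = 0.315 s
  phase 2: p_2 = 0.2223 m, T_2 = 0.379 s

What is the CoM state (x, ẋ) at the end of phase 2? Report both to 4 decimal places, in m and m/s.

x = 0.8749, ẋ = 2.3595

phase 1: p=-0.1116, T=0.315, ωT=0.977382, cosh=1.516892, sinh=1.140597; start (x,ẋ)=(0.012300, 0.514400) → end (x,ẋ)=(0.265438, 1.218777)
phase 2: p=0.2223, T=0.379, ωT=1.175961, cosh=1.774890, sinh=1.466367; start (x,ẋ)=(0.265438, 1.218777) → end (x,ẋ)=(0.874853, 2.359465)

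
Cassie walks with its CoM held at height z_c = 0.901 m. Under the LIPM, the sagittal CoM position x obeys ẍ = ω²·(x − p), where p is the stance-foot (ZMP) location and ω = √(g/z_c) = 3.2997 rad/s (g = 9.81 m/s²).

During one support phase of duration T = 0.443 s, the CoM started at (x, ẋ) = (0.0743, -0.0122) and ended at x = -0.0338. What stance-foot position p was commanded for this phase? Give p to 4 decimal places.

ωT = 3.2997·0.443 = 1.461767; cosh(ωT) = 2.272701, sinh(ωT) = 2.040875
x(T) = p + (x₀−p)·cosh(ωT) + (ẋ₀/ω)·sinh(ωT) ⇒ p·(1 − cosh) = x(T) − x₀·cosh − (ẋ₀/ω)·sinh
numerator   = -0.0338 − (0.0743)·2.272701 − (-0.0122/3.2997)·2.040875 = -0.195116
denominator = 1 − 2.272701 = -1.272701
p = -0.195116 / -1.272701 = 0.1533

p = 0.1533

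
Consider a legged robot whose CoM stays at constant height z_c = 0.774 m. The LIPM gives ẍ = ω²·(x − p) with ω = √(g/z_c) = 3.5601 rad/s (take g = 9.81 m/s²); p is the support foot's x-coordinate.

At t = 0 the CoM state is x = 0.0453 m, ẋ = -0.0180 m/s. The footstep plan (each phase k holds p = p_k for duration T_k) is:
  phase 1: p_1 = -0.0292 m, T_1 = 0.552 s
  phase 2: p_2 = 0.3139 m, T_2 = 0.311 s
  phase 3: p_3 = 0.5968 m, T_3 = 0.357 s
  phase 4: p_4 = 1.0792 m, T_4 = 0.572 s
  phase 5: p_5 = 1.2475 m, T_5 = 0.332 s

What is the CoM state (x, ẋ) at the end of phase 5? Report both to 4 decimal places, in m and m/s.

x = 2.8541, ẋ = 5.9877

phase 1: p=-0.0292, T=0.552, ωT=1.965175, cosh=3.638147, sinh=3.498016; start (x,ẋ)=(0.045300, -0.018000) → end (x,ẋ)=(0.224156, 0.862283)
phase 2: p=0.3139, T=0.311, ωT=1.107191, cosh=1.678167, sinh=1.347681; start (x,ẋ)=(0.224156, 0.862283) → end (x,ẋ)=(0.489713, 1.016473)
phase 3: p=0.5968, T=0.357, ωT=1.270956, cosh=1.922410, sinh=1.641847; start (x,ẋ)=(0.489713, 1.016473) → end (x,ẋ)=(0.859712, 1.328139)
phase 4: p=1.0792, T=0.572, ωT=2.036377, cosh=3.896649, sinh=3.766149; start (x,ẋ)=(0.859712, 1.328139) → end (x,ẋ)=(1.628939, 2.232422)
phase 5: p=1.2475, T=0.332, ωT=1.181953, cosh=1.783708, sinh=1.477029; start (x,ẋ)=(1.628939, 2.232422) → end (x,ẋ)=(2.854072, 5.987737)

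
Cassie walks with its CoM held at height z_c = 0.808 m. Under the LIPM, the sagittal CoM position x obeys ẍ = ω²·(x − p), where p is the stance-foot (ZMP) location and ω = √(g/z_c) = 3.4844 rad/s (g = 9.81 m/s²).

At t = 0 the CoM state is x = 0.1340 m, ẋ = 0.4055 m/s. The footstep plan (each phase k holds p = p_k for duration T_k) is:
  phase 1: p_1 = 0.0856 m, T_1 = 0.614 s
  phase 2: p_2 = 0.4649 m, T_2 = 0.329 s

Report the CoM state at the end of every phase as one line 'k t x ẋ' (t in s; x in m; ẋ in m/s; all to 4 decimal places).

phase 1: p=0.0856, T=0.614, ωT=2.139422, cosh=4.306123, sinh=4.188400; start (x,ẋ)=(0.134000, 0.405500) → end (x,ẋ)=(0.781445, 2.452485)
phase 2: p=0.4649, T=0.329, ωT=1.146368, cosh=1.732265, sinh=1.414476; start (x,ẋ)=(0.781445, 2.452485) → end (x,ẋ)=(2.008815, 5.808480)

1 0.6140 0.7814 2.4525
2 0.9430 2.0088 5.8085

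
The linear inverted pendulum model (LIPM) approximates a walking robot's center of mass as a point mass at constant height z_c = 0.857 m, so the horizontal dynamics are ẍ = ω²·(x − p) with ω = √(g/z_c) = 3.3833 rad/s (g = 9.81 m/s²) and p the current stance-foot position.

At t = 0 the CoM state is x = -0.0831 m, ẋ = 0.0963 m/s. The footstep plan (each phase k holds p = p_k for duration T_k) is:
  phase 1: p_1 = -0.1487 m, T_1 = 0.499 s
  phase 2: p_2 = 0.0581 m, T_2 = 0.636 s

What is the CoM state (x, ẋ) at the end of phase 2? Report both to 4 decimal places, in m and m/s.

x = 1.3455, ẋ = 4.4343

phase 1: p=-0.1487, T=0.499, ωT=1.688267, cosh=2.797467, sinh=2.612628; start (x,ẋ)=(-0.083100, 0.096300) → end (x,ẋ)=(0.109178, 0.849254)
phase 2: p=0.0581, T=0.636, ωT=2.151779, cosh=4.358210, sinh=4.241933; start (x,ẋ)=(0.109178, 0.849254) → end (x,ẋ)=(1.345491, 4.434286)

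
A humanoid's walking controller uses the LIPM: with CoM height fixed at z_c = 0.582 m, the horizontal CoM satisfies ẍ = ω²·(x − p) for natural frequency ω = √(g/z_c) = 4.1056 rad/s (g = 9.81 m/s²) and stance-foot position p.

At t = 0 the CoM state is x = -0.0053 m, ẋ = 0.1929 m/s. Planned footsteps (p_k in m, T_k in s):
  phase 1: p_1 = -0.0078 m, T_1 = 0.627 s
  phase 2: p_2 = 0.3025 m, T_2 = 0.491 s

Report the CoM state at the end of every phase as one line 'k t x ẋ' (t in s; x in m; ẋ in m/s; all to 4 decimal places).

1 0.6270 0.3151 1.3398
2 1.1180 1.5540 5.3097

phase 1: p=-0.0078, T=0.627, ωT=2.574211, cosh=6.598589, sinh=6.522375; start (x,ẋ)=(-0.005300, 0.192900) → end (x,ẋ)=(0.315148, 1.339813)
phase 2: p=0.3025, T=0.491, ωT=2.015850, cosh=3.820155, sinh=3.686948; start (x,ẋ)=(0.315148, 1.339813) → end (x,ẋ)=(1.554007, 5.309744)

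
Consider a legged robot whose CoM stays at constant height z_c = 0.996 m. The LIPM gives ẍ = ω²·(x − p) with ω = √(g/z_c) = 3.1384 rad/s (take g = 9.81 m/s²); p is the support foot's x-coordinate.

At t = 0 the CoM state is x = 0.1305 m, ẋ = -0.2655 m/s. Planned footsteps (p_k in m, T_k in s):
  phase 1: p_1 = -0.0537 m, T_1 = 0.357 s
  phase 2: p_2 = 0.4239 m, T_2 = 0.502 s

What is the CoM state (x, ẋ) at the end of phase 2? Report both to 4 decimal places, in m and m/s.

x = -0.0326, ẋ = -1.1794

phase 1: p=-0.0537, T=0.357, ωT=1.120409, cosh=1.696127, sinh=1.369980; start (x,ẋ)=(0.130500, -0.265500) → end (x,ẋ)=(0.142830, 0.341655)
phase 2: p=0.4239, T=0.502, ωT=1.575477, cosh=2.519977, sinh=2.313068; start (x,ẋ)=(0.142830, 0.341655) → end (x,ẋ)=(-0.032583, -1.179419)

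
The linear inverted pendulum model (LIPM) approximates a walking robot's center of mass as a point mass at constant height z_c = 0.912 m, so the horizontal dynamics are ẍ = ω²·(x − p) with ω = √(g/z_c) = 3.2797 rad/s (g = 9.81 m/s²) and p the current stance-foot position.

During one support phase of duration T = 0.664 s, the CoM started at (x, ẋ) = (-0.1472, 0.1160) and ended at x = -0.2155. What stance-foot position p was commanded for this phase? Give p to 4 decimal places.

ωT = 3.2797·0.664 = 2.177721; cosh(ωT) = 4.469733, sinh(ωT) = 4.356434
x(T) = p + (x₀−p)·cosh(ωT) + (ẋ₀/ω)·sinh(ωT) ⇒ p·(1 − cosh) = x(T) − x₀·cosh − (ẋ₀/ω)·sinh
numerator   = -0.2155 − (-0.1472)·4.469733 − (0.1160/3.2797)·4.356434 = 0.288362
denominator = 1 − 4.469733 = -3.469733
p = 0.288362 / -3.469733 = -0.0831

p = -0.0831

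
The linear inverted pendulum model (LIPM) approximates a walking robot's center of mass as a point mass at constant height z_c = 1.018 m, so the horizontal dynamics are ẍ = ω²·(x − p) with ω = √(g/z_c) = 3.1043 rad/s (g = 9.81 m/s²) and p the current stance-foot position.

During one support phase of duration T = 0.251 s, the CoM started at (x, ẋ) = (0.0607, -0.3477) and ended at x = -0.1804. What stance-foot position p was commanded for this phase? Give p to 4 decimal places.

p = 0.5141

ωT = 3.1043·0.251 = 0.779179; cosh(ωT) = 1.319233, sinh(ωT) = 0.860450
x(T) = p + (x₀−p)·cosh(ωT) + (ẋ₀/ω)·sinh(ωT) ⇒ p·(1 − cosh) = x(T) − x₀·cosh − (ẋ₀/ω)·sinh
numerator   = -0.1804 − (0.0607)·1.319233 − (-0.3477/3.1043)·0.860450 = -0.164102
denominator = 1 − 1.319233 = -0.319233
p = -0.164102 / -0.319233 = 0.5141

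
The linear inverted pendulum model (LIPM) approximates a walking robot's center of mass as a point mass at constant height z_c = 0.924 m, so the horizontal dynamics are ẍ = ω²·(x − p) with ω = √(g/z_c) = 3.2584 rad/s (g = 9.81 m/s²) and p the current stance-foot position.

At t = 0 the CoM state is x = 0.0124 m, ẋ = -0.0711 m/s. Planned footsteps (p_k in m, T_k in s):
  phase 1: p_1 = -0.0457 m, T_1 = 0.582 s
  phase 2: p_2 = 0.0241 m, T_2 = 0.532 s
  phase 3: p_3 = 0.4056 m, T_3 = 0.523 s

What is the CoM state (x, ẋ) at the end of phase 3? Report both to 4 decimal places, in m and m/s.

x = 1.9954, ẋ = 5.4124

phase 1: p=-0.0457, T=0.582, ωT=1.896389, cosh=3.405952, sinh=3.255842; start (x,ẋ)=(0.012400, -0.071100) → end (x,ẋ)=(0.081142, 0.374210)
phase 2: p=0.0241, T=0.532, ωT=1.733469, cosh=2.918462, sinh=2.741792; start (x,ẋ)=(0.081142, 0.374210) → end (x,ẋ)=(0.505454, 1.601720)
phase 3: p=0.4056, T=0.523, ωT=1.704143, cosh=2.839301, sinh=2.657373; start (x,ẋ)=(0.505454, 1.601720) → end (x,ẋ)=(1.995391, 5.412381)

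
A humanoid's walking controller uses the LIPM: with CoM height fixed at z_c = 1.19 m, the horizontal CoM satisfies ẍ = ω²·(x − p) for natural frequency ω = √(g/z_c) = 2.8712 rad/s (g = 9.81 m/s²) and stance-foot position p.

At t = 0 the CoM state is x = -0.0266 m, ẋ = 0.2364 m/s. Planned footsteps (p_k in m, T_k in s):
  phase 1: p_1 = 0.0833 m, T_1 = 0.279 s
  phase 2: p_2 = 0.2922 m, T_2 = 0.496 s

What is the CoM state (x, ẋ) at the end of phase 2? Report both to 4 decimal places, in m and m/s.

x = -0.3048, ẋ = -1.5101

phase 1: p=0.0833, T=0.279, ωT=0.801065, cosh=1.338381, sinh=0.889531; start (x,ẋ)=(-0.026600, 0.236400) → end (x,ẋ)=(0.009451, 0.035707)
phase 2: p=0.2922, T=0.496, ωT=1.424115, cosh=2.197451, sinh=1.956730; start (x,ẋ)=(0.009451, 0.035707) → end (x,ẋ)=(-0.304792, -1.510065)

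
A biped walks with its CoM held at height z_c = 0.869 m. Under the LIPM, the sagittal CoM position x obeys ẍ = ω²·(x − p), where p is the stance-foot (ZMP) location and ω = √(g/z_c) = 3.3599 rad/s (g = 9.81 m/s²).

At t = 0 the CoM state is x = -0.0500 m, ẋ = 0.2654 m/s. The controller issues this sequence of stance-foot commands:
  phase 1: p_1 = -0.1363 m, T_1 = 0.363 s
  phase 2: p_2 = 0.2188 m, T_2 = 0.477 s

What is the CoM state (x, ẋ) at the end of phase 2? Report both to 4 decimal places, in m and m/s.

phase 1: p=-0.1363, T=0.363, ωT=1.219644, cosh=1.840658, sinh=1.545323; start (x,ẋ)=(-0.050000, 0.265400) → end (x,ẋ)=(0.144615, 0.936592)
phase 2: p=0.2188, T=0.477, ωT=1.602672, cosh=2.583822, sinh=2.382464; start (x,ẋ)=(0.144615, 0.936592) → end (x,ẋ)=(0.691244, 1.826143)

x = 0.6912, ẋ = 1.8261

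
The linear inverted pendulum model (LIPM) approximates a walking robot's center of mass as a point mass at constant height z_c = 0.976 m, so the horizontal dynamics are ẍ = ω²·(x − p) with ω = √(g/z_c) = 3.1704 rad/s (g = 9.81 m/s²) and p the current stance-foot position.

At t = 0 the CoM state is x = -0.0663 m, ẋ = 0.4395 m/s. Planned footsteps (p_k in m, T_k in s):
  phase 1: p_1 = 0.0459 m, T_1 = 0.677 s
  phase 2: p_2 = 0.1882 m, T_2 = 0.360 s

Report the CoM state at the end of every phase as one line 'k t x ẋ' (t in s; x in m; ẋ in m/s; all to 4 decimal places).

phase 1: p=0.0459, T=0.677, ωT=2.146361, cosh=4.335291, sinh=4.218382; start (x,ẋ)=(-0.066300, 0.439500) → end (x,ẋ)=(0.144258, 0.404802)
phase 2: p=0.1882, T=0.360, ωT=1.141344, cosh=1.725182, sinh=1.405792; start (x,ẋ)=(0.144258, 0.404802) → end (x,ẋ)=(0.291886, 0.502511)

1 0.6770 0.1443 0.4048
2 1.0370 0.2919 0.5025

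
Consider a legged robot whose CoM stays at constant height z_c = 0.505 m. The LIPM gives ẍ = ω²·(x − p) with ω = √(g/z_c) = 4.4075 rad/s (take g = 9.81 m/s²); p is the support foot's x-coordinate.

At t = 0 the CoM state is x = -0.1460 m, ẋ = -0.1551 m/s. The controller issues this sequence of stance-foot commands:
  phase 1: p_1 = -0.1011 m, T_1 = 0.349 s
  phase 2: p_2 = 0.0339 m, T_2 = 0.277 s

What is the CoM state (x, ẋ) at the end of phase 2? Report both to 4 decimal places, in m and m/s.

x = -0.8473, ẋ = -3.7056

phase 1: p=-0.1011, T=0.349, ωT=1.538217, cosh=2.435523, sinh=2.220760; start (x,ẋ)=(-0.146000, -0.155100) → end (x,ẋ)=(-0.288604, -0.817231)
phase 2: p=0.0339, T=0.277, ωT=1.220878, cosh=1.842566, sinh=1.547595; start (x,ẋ)=(-0.288604, -0.817231) → end (x,ẋ)=(-0.847287, -3.705607)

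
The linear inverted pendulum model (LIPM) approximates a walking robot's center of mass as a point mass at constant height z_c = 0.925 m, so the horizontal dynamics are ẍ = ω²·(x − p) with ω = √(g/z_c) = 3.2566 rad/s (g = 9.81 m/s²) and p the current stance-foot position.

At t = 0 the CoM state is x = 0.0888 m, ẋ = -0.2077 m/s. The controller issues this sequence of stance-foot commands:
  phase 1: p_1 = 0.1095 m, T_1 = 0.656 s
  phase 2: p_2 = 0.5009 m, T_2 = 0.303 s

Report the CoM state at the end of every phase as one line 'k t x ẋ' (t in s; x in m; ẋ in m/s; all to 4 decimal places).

phase 1: p=0.1095, T=0.656, ωT=2.136330, cosh=4.293193, sinh=4.175105; start (x,ẋ)=(0.088800, -0.207700) → end (x,ẋ)=(-0.245650, -1.173147)
phase 2: p=0.5009, T=0.303, ωT=0.986750, cosh=1.527644, sinh=1.154858; start (x,ẋ)=(-0.245650, -1.173147) → end (x,ẋ)=(-1.055584, -4.599856)

1 0.6560 -0.2456 -1.1731
2 0.9590 -1.0556 -4.5999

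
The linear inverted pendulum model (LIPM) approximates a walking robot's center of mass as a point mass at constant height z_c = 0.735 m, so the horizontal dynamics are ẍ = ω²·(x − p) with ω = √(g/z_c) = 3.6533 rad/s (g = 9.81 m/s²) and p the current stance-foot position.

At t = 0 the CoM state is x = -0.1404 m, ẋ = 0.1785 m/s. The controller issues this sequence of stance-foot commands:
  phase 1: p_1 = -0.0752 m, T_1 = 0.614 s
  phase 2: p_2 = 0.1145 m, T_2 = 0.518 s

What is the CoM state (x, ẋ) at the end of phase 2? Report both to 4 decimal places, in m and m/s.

phase 1: p=-0.0752, T=0.614, ωT=2.243126, cosh=4.764434, sinh=4.658308; start (x,ẋ)=(-0.140400, 0.178500) → end (x,ẋ)=(-0.158236, -0.259135)
phase 2: p=0.1145, T=0.518, ωT=1.892409, cosh=3.393022, sinh=3.242314; start (x,ẋ)=(-0.158236, -0.259135) → end (x,ẋ)=(-1.040884, -4.109854)

x = -1.0409, ẋ = -4.1099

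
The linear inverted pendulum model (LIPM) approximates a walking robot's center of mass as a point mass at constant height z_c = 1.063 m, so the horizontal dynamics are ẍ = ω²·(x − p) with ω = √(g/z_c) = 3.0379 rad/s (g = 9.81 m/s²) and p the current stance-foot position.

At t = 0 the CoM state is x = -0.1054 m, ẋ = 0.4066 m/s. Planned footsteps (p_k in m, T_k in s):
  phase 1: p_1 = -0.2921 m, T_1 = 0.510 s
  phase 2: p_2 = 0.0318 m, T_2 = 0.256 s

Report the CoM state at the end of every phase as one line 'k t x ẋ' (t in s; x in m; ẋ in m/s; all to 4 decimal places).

1 0.5100 0.4681 2.2754
2 0.7660 1.2499 4.1368

phase 1: p=-0.2921, T=0.510, ωT=1.549329, cosh=2.460350, sinh=2.247960; start (x,ẋ)=(-0.105400, 0.406600) → end (x,ẋ)=(0.468120, 2.275367)
phase 2: p=0.0318, T=0.256, ωT=0.777702, cosh=1.317963, sinh=0.858503; start (x,ẋ)=(0.468120, 2.275367) → end (x,ẋ)=(1.249866, 4.136792)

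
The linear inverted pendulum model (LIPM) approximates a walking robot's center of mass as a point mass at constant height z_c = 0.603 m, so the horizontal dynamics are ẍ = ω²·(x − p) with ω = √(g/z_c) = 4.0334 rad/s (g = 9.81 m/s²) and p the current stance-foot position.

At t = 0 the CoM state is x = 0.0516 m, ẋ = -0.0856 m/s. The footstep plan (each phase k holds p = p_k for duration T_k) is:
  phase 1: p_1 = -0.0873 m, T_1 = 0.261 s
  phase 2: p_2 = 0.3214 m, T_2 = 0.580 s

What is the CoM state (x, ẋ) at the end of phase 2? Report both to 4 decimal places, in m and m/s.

x = -0.0665, ẋ = -1.4275

phase 1: p=-0.0873, T=0.261, ωT=1.052717, cosh=1.607208, sinh=1.258219; start (x,ẋ)=(0.051600, -0.085600) → end (x,ẋ)=(0.109238, 0.567327)
phase 2: p=0.3214, T=0.580, ωT=2.339372, cosh=5.235554, sinh=5.139166; start (x,ẋ)=(0.109238, 0.567327) → end (x,ẋ)=(-0.066524, -1.427485)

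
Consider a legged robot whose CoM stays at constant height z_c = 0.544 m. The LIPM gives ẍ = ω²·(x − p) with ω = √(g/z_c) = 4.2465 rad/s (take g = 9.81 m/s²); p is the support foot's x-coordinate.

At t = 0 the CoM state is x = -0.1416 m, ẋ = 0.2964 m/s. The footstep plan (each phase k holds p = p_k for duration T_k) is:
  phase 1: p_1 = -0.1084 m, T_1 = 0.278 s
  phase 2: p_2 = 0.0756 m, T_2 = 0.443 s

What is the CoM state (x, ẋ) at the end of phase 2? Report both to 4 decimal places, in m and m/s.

x = -0.1535, ẋ = -0.8334

phase 1: p=-0.1084, T=0.278, ωT=1.180527, cosh=1.781603, sinh=1.474486; start (x,ẋ)=(-0.141600, 0.296400) → end (x,ẋ)=(-0.064632, 0.320189)
phase 2: p=0.0756, T=0.443, ωT=1.881200, cosh=3.356889, sinh=3.204482; start (x,ẋ)=(-0.064632, 0.320189) → end (x,ẋ)=(-0.153524, -0.833417)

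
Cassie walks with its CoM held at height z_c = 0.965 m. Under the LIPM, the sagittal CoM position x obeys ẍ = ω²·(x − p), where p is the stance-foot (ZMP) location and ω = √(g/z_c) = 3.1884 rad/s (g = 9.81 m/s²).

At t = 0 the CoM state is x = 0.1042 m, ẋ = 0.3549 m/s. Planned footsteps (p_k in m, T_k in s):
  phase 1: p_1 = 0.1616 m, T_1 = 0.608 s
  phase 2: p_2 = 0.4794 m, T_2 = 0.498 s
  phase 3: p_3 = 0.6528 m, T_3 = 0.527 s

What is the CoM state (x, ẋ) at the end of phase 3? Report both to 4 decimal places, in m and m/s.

x = 0.9106, ẋ = 0.9666

phase 1: p=0.1616, T=0.608, ωT=1.938547, cosh=3.546281, sinh=3.402368; start (x,ẋ)=(0.104200, 0.354900) → end (x,ẋ)=(0.336760, 0.635894)
phase 2: p=0.4794, T=0.498, ωT=1.587823, cosh=2.548728, sinh=2.344358; start (x,ẋ)=(0.336760, 0.635894) → end (x,ẋ)=(0.583408, 0.554523)
phase 3: p=0.6528, T=0.527, ωT=1.680287, cosh=2.776708, sinh=2.590387; start (x,ẋ)=(0.583408, 0.554523) → end (x,ẋ)=(0.910636, 0.966626)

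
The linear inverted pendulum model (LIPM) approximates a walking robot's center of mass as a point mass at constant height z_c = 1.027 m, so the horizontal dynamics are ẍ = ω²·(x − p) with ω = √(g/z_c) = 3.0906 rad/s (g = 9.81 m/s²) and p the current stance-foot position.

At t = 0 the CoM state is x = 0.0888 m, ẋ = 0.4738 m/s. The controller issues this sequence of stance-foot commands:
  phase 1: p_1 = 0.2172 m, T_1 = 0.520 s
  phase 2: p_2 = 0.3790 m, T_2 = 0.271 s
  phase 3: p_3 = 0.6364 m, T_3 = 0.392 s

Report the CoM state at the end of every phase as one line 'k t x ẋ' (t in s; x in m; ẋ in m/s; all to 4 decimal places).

1 0.5200 0.2511 0.2792
2 0.7910 0.2884 0.0118
3 1.1830 0.0060 -1.6246

phase 1: p=0.2172, T=0.520, ωT=1.607112, cosh=2.594425, sinh=2.393959; start (x,ẋ)=(0.088800, 0.473800) → end (x,ẋ)=(0.251078, 0.279236)
phase 2: p=0.3790, T=0.271, ωT=0.837553, cosh=1.371737, sinh=0.938968; start (x,ẋ)=(0.251078, 0.279236) → end (x,ẋ)=(0.288361, 0.011813)
phase 3: p=0.6364, T=0.392, ωT=1.211515, cosh=1.828158, sinh=1.530412; start (x,ẋ)=(0.288361, 0.011813) → end (x,ẋ)=(0.005980, -1.624589)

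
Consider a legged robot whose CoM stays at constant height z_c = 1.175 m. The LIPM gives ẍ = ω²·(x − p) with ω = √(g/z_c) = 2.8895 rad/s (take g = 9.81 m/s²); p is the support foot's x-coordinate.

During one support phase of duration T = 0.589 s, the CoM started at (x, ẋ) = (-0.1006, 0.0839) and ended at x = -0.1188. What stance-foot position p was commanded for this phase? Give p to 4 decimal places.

p = -0.0487

ωT = 2.8895·0.589 = 1.701915; cosh(ωT) = 2.833388, sinh(ωT) = 2.651054
x(T) = p + (x₀−p)·cosh(ωT) + (ẋ₀/ω)·sinh(ωT) ⇒ p·(1 − cosh) = x(T) − x₀·cosh − (ẋ₀/ω)·sinh
numerator   = -0.1188 − (-0.1006)·2.833388 − (0.0839/2.8895)·2.651054 = 0.089262
denominator = 1 − 2.833388 = -1.833388
p = 0.089262 / -1.833388 = -0.0487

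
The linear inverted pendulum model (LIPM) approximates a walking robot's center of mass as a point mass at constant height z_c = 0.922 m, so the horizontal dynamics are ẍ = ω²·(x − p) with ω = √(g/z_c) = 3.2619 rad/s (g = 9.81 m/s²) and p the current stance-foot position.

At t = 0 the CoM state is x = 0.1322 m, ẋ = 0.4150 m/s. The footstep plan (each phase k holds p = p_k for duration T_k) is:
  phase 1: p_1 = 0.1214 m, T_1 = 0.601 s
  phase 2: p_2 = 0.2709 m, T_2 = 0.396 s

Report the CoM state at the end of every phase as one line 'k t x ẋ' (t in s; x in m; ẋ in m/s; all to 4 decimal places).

1 0.6010 0.6033 1.6255
2 0.9970 1.7597 5.0051

phase 1: p=0.1214, T=0.601, ωT=1.960402, cosh=3.621491, sinh=3.480690; start (x,ẋ)=(0.132200, 0.415000) → end (x,ẋ)=(0.603348, 1.625538)
phase 2: p=0.2709, T=0.396, ωT=1.291712, cosh=1.956906, sinh=1.682106; start (x,ẋ)=(0.603348, 1.625538) → end (x,ẋ)=(1.759732, 5.005123)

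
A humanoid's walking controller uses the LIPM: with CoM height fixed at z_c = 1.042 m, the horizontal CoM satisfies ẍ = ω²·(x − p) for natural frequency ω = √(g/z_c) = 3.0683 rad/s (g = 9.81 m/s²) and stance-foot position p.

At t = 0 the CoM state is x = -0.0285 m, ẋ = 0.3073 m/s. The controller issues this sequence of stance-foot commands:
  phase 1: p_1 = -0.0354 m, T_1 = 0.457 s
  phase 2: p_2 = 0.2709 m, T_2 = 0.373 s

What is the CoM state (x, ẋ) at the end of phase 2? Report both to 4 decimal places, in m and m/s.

x = 0.4207, ẋ = 0.7814

phase 1: p=-0.0354, T=0.457, ωT=1.402213, cosh=2.155118, sinh=1.909066; start (x,ẋ)=(-0.028500, 0.307300) → end (x,ẋ)=(0.170669, 0.702685)
phase 2: p=0.2709, T=0.373, ωT=1.144476, cosh=1.729593, sinh=1.411202; start (x,ẋ)=(0.170669, 0.702685) → end (x,ẋ)=(0.420728, 0.781361)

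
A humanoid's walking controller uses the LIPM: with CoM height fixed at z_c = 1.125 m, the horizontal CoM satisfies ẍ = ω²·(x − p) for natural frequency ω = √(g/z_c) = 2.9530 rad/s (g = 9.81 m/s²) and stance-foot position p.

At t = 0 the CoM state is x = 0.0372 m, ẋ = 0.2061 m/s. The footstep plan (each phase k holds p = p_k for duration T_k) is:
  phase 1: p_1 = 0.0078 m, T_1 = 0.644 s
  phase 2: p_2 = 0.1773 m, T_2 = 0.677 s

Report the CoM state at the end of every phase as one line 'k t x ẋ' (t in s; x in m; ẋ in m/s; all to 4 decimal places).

1 0.6440 0.3370 0.9898
2 1.3210 1.9921 5.4294

phase 1: p=0.0078, T=0.644, ωT=1.901732, cosh=3.423397, sinh=3.274087; start (x,ẋ)=(0.037200, 0.206100) → end (x,ẋ)=(0.336958, 0.989813)
phase 2: p=0.1773, T=0.677, ωT=1.999181, cosh=3.759227, sinh=3.623780; start (x,ẋ)=(0.336958, 0.989813) → end (x,ẋ)=(1.992140, 5.429430)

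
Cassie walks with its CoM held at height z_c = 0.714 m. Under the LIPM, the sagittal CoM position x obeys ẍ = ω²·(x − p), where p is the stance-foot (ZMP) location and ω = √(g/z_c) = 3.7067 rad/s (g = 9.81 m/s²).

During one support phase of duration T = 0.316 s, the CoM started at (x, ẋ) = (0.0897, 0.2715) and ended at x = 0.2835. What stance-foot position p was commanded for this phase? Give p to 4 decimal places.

ωT = 3.7067·0.316 = 1.171317; cosh(ωT) = 1.768099, sinh(ωT) = 1.458141
x(T) = p + (x₀−p)·cosh(ωT) + (ẋ₀/ω)·sinh(ωT) ⇒ p·(1 − cosh) = x(T) − x₀·cosh − (ẋ₀/ω)·sinh
numerator   = 0.2835 − (0.0897)·1.768099 − (0.2715/3.7067)·1.458141 = 0.018099
denominator = 1 − 1.768099 = -0.768099
p = 0.018099 / -0.768099 = -0.0236

p = -0.0236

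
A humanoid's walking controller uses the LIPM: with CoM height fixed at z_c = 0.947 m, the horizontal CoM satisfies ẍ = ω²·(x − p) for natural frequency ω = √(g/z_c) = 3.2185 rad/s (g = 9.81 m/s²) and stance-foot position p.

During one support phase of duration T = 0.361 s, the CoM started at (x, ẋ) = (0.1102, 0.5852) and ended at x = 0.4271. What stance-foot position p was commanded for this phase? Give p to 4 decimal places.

ωT = 3.2185·0.361 = 1.161879; cosh(ωT) = 1.754415, sinh(ωT) = 1.441517
x(T) = p + (x₀−p)·cosh(ωT) + (ẋ₀/ω)·sinh(ωT) ⇒ p·(1 − cosh) = x(T) − x₀·cosh − (ẋ₀/ω)·sinh
numerator   = 0.4271 − (0.1102)·1.754415 − (0.5852/3.2185)·1.441517 = -0.028339
denominator = 1 − 1.754415 = -0.754415
p = -0.028339 / -0.754415 = 0.0376

p = 0.0376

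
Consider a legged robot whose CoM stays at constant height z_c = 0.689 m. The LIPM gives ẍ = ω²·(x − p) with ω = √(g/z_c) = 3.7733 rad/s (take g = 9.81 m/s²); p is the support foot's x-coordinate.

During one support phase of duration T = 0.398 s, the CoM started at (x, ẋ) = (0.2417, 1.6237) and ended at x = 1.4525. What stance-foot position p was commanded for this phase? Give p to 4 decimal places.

p = 0.0258

ωT = 3.7733·0.398 = 1.501773; cosh(ωT) = 2.356189, sinh(ωT) = 2.133455
x(T) = p + (x₀−p)·cosh(ωT) + (ẋ₀/ω)·sinh(ωT) ⇒ p·(1 − cosh) = x(T) − x₀·cosh − (ẋ₀/ω)·sinh
numerator   = 1.4525 − (0.2417)·2.356189 − (1.6237/3.7733)·2.133455 = -0.035044
denominator = 1 − 2.356189 = -1.356189
p = -0.035044 / -1.356189 = 0.0258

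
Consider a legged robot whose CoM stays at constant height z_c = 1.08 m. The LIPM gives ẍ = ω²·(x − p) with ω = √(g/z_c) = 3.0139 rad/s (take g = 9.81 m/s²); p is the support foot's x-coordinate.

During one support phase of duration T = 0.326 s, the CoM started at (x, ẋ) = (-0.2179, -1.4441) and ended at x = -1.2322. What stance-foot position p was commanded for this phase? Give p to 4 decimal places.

p = 0.6697

ωT = 3.0139·0.326 = 0.982531; cosh(ωT) = 1.522786, sinh(ωT) = 1.148424
x(T) = p + (x₀−p)·cosh(ωT) + (ẋ₀/ω)·sinh(ωT) ⇒ p·(1 − cosh) = x(T) − x₀·cosh − (ẋ₀/ω)·sinh
numerator   = -1.2322 − (-0.2179)·1.522786 − (-1.4441/3.0139)·1.148424 = -0.350122
denominator = 1 − 1.522786 = -0.522786
p = -0.350122 / -0.522786 = 0.6697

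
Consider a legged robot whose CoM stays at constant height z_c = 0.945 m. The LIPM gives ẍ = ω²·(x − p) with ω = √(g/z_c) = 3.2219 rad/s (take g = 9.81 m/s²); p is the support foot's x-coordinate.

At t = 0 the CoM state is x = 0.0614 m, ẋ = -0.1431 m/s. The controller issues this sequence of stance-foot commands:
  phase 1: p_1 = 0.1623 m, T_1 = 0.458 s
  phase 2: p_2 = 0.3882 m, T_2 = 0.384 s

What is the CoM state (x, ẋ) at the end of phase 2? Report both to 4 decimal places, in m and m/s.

x = -1.1308, ẋ = -4.6707

phase 1: p=0.1623, T=0.458, ωT=1.475630, cosh=2.301213, sinh=2.072578; start (x,ẋ)=(0.061400, -0.143100) → end (x,ẋ)=(-0.161946, -1.003077)
phase 2: p=0.3882, T=0.384, ωT=1.237210, cosh=1.868089, sinh=1.577896; start (x,ẋ)=(-0.161946, -1.003077) → end (x,ẋ)=(-1.130768, -4.670680)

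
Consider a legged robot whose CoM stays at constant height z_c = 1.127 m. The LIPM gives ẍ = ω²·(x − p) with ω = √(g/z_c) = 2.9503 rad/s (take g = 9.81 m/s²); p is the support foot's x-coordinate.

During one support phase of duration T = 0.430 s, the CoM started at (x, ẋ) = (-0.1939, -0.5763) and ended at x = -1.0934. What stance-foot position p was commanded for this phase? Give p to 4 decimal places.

ωT = 2.9503·0.430 = 1.268629; cosh(ωT) = 1.918595, sinh(ωT) = 1.637379
x(T) = p + (x₀−p)·cosh(ωT) + (ẋ₀/ω)·sinh(ωT) ⇒ p·(1 − cosh) = x(T) − x₀·cosh − (ẋ₀/ω)·sinh
numerator   = -1.0934 − (-0.1939)·1.918595 − (-0.5763/2.9503)·1.637379 = -0.401545
denominator = 1 − 1.918595 = -0.918595
p = -0.401545 / -0.918595 = 0.4371

p = 0.4371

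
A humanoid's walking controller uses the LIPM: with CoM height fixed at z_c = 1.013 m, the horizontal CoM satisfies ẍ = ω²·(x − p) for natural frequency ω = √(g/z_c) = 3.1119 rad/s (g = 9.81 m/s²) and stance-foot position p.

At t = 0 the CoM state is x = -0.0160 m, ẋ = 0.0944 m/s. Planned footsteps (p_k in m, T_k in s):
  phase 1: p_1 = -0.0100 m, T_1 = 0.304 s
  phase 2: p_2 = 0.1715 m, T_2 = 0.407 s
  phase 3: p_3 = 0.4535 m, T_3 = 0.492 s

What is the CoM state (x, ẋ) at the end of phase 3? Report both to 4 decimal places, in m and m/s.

x = -1.2095, ẋ = -4.9482

phase 1: p=-0.0100, T=0.304, ωT=0.946018, cosh=1.481859, sinh=1.093574; start (x,ẋ)=(-0.016000, 0.094400) → end (x,ẋ)=(0.014283, 0.119469)
phase 2: p=0.1715, T=0.407, ωT=1.266543, cosh=1.915185, sinh=1.633380; start (x,ẋ)=(0.014283, 0.119469) → end (x,ẋ)=(-0.066893, -0.570318)
phase 3: p=0.4535, T=0.492, ωT=1.531055, cosh=2.419679, sinh=2.203372; start (x,ẋ)=(-0.066893, -0.570318) → end (x,ẋ)=(-1.209497, -4.948152)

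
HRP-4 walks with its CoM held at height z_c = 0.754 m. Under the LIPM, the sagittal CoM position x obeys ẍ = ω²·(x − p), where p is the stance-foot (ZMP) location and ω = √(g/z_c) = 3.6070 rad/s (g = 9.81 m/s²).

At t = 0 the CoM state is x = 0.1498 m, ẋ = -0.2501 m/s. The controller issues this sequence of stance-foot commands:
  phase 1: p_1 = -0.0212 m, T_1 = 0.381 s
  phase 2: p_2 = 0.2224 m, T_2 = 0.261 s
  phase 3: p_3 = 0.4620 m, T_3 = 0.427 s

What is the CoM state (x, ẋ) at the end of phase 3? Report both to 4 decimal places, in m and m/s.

x = 0.8158, ẋ = 1.5164

phase 1: p=-0.0212, T=0.381, ωT=1.374267, cosh=2.102602, sinh=1.849577; start (x,ẋ)=(0.149800, -0.250100) → end (x,ẋ)=(0.210100, 0.614953)
phase 2: p=0.2224, T=0.261, ωT=0.941427, cosh=1.476854, sinh=1.086783; start (x,ẋ)=(0.210100, 0.614953) → end (x,ẋ)=(0.389519, 0.859979)
phase 3: p=0.4620, T=0.427, ωT=1.540189, cosh=2.439906, sinh=2.225566; start (x,ẋ)=(0.389519, 0.859979) → end (x,ẋ)=(0.815772, 1.516420)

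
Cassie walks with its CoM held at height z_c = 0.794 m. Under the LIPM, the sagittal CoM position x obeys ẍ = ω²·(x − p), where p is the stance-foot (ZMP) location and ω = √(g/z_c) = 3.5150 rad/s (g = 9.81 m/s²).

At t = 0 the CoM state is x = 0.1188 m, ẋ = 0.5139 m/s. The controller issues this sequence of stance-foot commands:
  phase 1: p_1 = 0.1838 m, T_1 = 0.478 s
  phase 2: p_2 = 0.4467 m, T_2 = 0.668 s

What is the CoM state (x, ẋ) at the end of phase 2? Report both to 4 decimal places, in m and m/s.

x = 1.3368, ẋ = 3.2301

phase 1: p=0.1838, T=0.478, ωT=1.680170, cosh=2.776405, sinh=2.590063; start (x,ẋ)=(0.118800, 0.513900) → end (x,ẋ)=(0.382006, 0.835030)
phase 2: p=0.4467, T=0.668, ωT=2.348020, cosh=5.280194, sinh=5.184635; start (x,ẋ)=(0.382006, 0.835030) → end (x,ẋ)=(1.336775, 3.230137)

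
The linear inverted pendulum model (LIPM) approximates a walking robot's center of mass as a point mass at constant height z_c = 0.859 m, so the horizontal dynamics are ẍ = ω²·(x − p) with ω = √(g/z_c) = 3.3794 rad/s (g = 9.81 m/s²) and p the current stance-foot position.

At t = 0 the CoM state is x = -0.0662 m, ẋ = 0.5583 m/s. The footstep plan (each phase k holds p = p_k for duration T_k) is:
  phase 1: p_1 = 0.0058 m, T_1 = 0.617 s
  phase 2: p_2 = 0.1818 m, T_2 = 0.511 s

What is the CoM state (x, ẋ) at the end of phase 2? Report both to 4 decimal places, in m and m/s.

x = 1.7770, ẋ = 5.5143

phase 1: p=0.0058, T=0.617, ωT=2.085090, cosh=4.084805, sinh=3.960509; start (x,ẋ)=(-0.066200, 0.558300) → end (x,ẋ)=(0.365997, 1.316888)
phase 2: p=0.1818, T=0.511, ωT=1.726873, cosh=2.900442, sinh=2.722603; start (x,ẋ)=(0.365997, 1.316888) → end (x,ẋ)=(1.777000, 5.514314)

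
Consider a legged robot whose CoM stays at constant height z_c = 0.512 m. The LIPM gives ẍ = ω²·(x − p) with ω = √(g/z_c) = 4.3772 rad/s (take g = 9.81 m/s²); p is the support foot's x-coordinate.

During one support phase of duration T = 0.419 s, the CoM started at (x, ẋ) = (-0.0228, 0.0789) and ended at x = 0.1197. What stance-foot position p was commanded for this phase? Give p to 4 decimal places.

p = -0.0624

ωT = 4.3772·0.419 = 1.834047; cosh(ωT) = 3.209465, sinh(ωT) = 3.049700
x(T) = p + (x₀−p)·cosh(ωT) + (ẋ₀/ω)·sinh(ωT) ⇒ p·(1 − cosh) = x(T) − x₀·cosh − (ẋ₀/ω)·sinh
numerator   = 0.1197 − (-0.0228)·3.209465 − (0.0789/4.3772)·3.049700 = 0.137904
denominator = 1 − 3.209465 = -2.209465
p = 0.137904 / -2.209465 = -0.0624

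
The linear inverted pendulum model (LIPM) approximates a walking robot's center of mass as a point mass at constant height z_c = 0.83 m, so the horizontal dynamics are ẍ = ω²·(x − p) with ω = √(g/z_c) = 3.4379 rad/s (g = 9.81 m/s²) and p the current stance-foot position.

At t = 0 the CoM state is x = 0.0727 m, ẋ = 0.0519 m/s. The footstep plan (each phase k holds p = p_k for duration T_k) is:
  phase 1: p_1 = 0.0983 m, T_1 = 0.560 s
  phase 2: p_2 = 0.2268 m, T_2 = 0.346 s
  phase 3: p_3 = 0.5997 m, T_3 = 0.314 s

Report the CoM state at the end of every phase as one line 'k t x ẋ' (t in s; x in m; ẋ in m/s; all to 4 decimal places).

phase 1: p=0.0983, T=0.560, ωT=1.925224, cosh=3.501264, sinh=3.355421; start (x,ẋ)=(0.072700, 0.051900) → end (x,ẋ)=(0.059323, -0.113596)
phase 2: p=0.2268, T=0.346, ωT=1.189513, cosh=1.794926, sinh=1.490556; start (x,ẋ)=(0.059323, -0.113596) → end (x,ẋ)=(-0.123061, -1.062115)
phase 3: p=0.5997, T=0.314, ωT=1.079501, cosh=1.641487, sinh=1.301722; start (x,ẋ)=(-0.123061, -1.062115) → end (x,ẋ)=(-0.988861, -4.977941)

1 0.5600 0.0593 -0.1136
2 0.9060 -0.1231 -1.0621
3 1.2200 -0.9889 -4.9779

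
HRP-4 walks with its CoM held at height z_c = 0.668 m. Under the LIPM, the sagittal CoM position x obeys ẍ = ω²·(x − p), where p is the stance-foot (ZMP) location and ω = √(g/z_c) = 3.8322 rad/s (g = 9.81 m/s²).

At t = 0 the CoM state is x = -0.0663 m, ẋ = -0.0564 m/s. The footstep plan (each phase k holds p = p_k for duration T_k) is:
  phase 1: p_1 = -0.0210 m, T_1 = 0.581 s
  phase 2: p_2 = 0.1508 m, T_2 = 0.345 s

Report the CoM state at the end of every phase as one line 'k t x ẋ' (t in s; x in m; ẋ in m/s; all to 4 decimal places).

phase 1: p=-0.0210, T=0.581, ωT=2.226508, cosh=4.687677, sinh=4.579772; start (x,ẋ)=(-0.066300, -0.056400) → end (x,ẋ)=(-0.300754, -1.059427)
phase 2: p=0.1508, T=0.345, ωT=1.322109, cosh=2.008949, sinh=1.742376; start (x,ẋ)=(-0.300754, -1.059427) → end (x,ẋ)=(-1.238036, -5.143422)

1 0.5810 -0.3008 -1.0594
2 0.9260 -1.2380 -5.1434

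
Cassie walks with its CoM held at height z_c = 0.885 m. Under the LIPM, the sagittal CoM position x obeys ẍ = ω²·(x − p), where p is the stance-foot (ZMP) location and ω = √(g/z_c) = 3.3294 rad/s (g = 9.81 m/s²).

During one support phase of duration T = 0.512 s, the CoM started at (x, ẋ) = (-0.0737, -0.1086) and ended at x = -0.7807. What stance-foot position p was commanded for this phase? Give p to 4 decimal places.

ωT = 3.3294·0.512 = 1.704653; cosh(ωT) = 2.840656, sinh(ωT) = 2.658820
x(T) = p + (x₀−p)·cosh(ωT) + (ẋ₀/ω)·sinh(ωT) ⇒ p·(1 − cosh) = x(T) − x₀·cosh − (ẋ₀/ω)·sinh
numerator   = -0.7807 − (-0.0737)·2.840656 − (-0.1086/3.3294)·2.658820 = -0.484617
denominator = 1 − 2.840656 = -1.840656
p = -0.484617 / -1.840656 = 0.2633

p = 0.2633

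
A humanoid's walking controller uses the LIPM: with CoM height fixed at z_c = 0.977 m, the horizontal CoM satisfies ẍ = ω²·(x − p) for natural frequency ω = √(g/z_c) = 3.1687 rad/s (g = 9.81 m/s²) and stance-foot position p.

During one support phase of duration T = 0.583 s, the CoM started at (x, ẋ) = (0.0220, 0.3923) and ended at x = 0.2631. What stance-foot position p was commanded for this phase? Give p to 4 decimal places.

p = 0.0850

ωT = 3.1687·0.583 = 1.847352; cosh(ωT) = 3.250328, sinh(ωT) = 3.092674
x(T) = p + (x₀−p)·cosh(ωT) + (ẋ₀/ω)·sinh(ωT) ⇒ p·(1 − cosh) = x(T) − x₀·cosh − (ẋ₀/ω)·sinh
numerator   = 0.2631 − (0.0220)·3.250328 − (0.3923/3.1687)·3.092674 = -0.191295
denominator = 1 − 3.250328 = -2.250328
p = -0.191295 / -2.250328 = 0.0850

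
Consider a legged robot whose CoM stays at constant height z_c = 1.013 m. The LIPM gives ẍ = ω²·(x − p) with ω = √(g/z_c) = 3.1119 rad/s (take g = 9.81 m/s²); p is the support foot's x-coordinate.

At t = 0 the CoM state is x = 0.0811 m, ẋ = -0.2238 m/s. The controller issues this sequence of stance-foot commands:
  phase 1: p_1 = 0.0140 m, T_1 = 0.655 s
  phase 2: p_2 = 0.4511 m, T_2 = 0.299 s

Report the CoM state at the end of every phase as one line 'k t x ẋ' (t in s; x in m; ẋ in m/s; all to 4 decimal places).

phase 1: p=0.0140, T=0.655, ωT=2.038295, cosh=3.903877, sinh=3.773627; start (x,ẋ)=(0.081100, -0.223800) → end (x,ẋ)=(0.004560, -0.085722)
phase 2: p=0.4511, T=0.299, ωT=0.930458, cosh=1.465022, sinh=1.070649; start (x,ẋ)=(0.004560, -0.085722) → end (x,ẋ)=(-0.232583, -1.613344)

1 0.6550 0.0046 -0.0857
2 0.9540 -0.2326 -1.6133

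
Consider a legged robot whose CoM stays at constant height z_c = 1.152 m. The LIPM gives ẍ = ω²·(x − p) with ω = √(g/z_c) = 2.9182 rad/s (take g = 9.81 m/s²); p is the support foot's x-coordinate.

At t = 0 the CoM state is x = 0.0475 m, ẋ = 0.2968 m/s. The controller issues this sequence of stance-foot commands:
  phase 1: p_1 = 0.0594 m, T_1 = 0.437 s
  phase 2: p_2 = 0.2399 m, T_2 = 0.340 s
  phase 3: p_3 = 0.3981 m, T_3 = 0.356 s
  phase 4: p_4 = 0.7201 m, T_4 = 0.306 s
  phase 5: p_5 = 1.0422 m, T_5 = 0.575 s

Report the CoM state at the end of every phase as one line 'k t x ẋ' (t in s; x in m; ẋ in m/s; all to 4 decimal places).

phase 1: p=0.0594, T=0.437, ωT=1.275253, cosh=1.929484, sinh=1.650124; start (x,ẋ)=(0.047500, 0.296800) → end (x,ẋ)=(0.204268, 0.515368)
phase 2: p=0.2399, T=0.340, ωT=0.992188, cosh=1.533947, sinh=1.163182; start (x,ẋ)=(0.204268, 0.515368) → end (x,ẋ)=(0.390665, 0.669596)
phase 3: p=0.3981, T=0.356, ωT=1.038879, cosh=1.589949, sinh=1.236098; start (x,ẋ)=(0.390665, 0.669596) → end (x,ẋ)=(0.669908, 1.037805)
phase 4: p=0.7201, T=0.306, ωT=0.892969, cosh=1.425905, sinh=1.016466; start (x,ẋ)=(0.669908, 1.037805) → end (x,ẋ)=(1.010019, 1.330929)
phase 5: p=1.0422, T=0.575, ωT=1.677965, cosh=2.770701, sinh=2.583947; start (x,ẋ)=(1.010019, 1.330929) → end (x,ẋ)=(2.131519, 3.444945)

1 0.4370 0.2043 0.5154
2 0.7770 0.3907 0.6696
3 1.1330 0.6699 1.0378
4 1.4390 1.0100 1.3309
5 2.0140 2.1315 3.4449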